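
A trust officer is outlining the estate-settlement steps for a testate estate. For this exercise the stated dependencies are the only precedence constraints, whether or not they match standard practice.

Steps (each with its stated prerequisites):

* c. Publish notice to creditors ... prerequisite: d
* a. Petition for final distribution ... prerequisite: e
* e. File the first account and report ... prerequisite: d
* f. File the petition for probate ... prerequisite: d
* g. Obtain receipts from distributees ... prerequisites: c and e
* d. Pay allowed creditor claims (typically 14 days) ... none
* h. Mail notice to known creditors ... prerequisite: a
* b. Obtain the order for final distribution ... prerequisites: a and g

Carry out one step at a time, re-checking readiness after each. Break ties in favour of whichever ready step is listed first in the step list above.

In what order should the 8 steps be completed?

d, c, e, a, f, g, h, b

d is the only step with nothing outstanding, so it goes first.
Ready: c, e and f. c is listed earlier → c.
Ready: e and f. e is listed earlier → e.
a and g now also ready, so the ready set is {a, f, g}; a is listed earlier → a.
h now also ready, so the ready set is {f, g, h}; f is listed earlier → f.
Now g and h have their prerequisites met. g is listed earlier, so g next.
b now also ready, so the ready set is {h, b}; h is listed earlier → h.
b is the only step now ready → b.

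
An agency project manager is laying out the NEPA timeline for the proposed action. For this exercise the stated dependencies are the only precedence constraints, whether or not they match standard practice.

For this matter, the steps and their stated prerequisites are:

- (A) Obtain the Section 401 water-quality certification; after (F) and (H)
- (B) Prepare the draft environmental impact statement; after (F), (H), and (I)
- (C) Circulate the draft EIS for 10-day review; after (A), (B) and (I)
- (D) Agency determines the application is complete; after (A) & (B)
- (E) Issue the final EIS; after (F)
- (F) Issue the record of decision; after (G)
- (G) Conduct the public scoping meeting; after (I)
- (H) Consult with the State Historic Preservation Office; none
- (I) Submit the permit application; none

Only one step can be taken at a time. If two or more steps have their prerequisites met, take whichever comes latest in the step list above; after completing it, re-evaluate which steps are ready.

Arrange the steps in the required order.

(I), (H), (G), (F), (E), (B), (A), (D), (C)

Nothing is required for (I) and (H). (I) is listed later → (I) first.
(G) now also ready, so the ready set is {(H), (G)}; (H) is listed later → (H).
That leaves (G) as the only ready step → (G).
(F) needed (G), now all done → (F).
(E), (B) and (A) are all available; (E) is listed later → (E).
Now (B) and (A) have their prerequisites met. (B) is listed later, so (B) next.
Next only (A) has its prerequisites met → (A).
Now (D) and (C) have their prerequisites met. (D) is listed later, so (D) next.
Next only (C) has its prerequisites met → (C).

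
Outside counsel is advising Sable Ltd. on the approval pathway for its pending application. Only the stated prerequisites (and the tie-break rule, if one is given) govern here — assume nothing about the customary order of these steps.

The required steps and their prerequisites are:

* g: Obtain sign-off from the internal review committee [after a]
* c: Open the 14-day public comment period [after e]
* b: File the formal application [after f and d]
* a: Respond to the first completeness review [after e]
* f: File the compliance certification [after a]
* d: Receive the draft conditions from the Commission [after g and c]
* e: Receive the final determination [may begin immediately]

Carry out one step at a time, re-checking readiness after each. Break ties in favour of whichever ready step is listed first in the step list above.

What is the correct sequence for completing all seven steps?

e, c, a, g, f, d, b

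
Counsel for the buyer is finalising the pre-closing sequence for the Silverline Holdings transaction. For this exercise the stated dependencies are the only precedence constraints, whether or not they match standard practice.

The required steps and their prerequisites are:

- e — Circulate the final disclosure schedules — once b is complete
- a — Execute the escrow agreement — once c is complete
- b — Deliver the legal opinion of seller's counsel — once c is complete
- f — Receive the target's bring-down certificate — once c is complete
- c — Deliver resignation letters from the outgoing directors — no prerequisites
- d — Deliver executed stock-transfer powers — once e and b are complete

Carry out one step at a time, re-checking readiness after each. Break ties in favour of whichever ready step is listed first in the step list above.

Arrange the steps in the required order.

c a b e f d

c has no prerequisites → c first.
Now a, b and f have their prerequisites met. a is listed earlier, so a next.
b and f are both available; b is listed earlier → b.
Now e and f have their prerequisites met. e is listed earlier, so e next.
d now also ready, so the ready set is {f, d}; f is listed earlier → f.
That leaves d as the only ready step → d.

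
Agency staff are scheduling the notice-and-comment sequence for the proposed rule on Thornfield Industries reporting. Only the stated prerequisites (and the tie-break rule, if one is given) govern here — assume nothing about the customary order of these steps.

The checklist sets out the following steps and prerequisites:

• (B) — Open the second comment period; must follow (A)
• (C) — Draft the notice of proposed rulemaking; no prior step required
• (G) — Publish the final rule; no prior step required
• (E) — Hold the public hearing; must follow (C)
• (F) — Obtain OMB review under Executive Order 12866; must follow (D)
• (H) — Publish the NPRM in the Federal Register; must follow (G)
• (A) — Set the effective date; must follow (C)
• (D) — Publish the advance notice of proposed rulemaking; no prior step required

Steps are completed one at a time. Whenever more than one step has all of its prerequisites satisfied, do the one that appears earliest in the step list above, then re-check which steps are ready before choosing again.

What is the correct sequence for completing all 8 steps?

Nothing is required for (C), (G) and (D). (C) is listed earlier → (C) first.
Ready: (G), (E), (A) and (D). (G) is listed earlier → (G).
(H) now also ready, so the ready set is {(E), (H), (A), (D)}; (E) is listed earlier → (E).
Ready: (H), (A) and (D). (H) is listed earlier → (H).
Ready: (A) and (D). (A) is listed earlier → (A).
Ready: (B) and (D). (B) is listed earlier → (B).
(D) is the only step now ready → (D).
(F) needed (D), now all done → (F).

(C), (G), (E), (H), (A), (B), (D), (F)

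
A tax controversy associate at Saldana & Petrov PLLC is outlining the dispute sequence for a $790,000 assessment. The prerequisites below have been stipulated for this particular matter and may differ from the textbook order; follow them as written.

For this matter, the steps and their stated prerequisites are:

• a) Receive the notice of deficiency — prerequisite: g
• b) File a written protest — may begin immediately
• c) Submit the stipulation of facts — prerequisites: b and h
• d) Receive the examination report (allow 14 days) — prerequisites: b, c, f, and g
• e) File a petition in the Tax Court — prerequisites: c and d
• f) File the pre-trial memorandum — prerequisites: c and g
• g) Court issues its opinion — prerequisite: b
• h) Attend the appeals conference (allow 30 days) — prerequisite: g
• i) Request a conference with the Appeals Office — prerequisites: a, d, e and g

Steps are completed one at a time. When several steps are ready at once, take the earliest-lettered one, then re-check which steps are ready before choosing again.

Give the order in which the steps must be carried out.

b → g → a → h → c → f → d → e → i

Only b has no prerequisites, so it is first.
g is the only step now ready → g.
Ready: a and h. a has the earlier label → a.
Next only h has its prerequisites met → h.
c needed b and h, now all done → c.
f needed c and g, now all done → f.
Next only d has its prerequisites met → d.
e needed c and d, now all done → e.
i needed a, d, e and g, now all done → i.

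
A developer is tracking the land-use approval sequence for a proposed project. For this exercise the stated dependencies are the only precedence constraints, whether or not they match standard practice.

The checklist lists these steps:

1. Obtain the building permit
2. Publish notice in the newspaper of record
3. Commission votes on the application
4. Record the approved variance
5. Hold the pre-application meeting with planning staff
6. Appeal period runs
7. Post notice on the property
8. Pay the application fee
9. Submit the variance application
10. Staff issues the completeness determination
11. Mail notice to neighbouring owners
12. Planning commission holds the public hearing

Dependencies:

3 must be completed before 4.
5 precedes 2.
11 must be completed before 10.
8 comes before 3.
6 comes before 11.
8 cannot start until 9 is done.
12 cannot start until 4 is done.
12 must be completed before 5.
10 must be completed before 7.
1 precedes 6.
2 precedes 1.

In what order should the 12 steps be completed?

9, 8, 3, 4, 12, 5, 2, 1, 6, 11, 10, 7

9 is the only step with nothing outstanding, so it goes first.
8 needed 9, now all done → 8.
That leaves 3 as the only ready step → 3.
4 is the only step now ready → 4.
12 is the only step now ready → 12.
5 needed 12, now all done → 5.
2 needed 5, now all done → 2.
Next only 1 has its prerequisites met → 1.
6 needed 1, now all done → 6.
11 needed 6, now all done → 11.
10 needed 11, now all done → 10.
7 is the only step now ready → 7.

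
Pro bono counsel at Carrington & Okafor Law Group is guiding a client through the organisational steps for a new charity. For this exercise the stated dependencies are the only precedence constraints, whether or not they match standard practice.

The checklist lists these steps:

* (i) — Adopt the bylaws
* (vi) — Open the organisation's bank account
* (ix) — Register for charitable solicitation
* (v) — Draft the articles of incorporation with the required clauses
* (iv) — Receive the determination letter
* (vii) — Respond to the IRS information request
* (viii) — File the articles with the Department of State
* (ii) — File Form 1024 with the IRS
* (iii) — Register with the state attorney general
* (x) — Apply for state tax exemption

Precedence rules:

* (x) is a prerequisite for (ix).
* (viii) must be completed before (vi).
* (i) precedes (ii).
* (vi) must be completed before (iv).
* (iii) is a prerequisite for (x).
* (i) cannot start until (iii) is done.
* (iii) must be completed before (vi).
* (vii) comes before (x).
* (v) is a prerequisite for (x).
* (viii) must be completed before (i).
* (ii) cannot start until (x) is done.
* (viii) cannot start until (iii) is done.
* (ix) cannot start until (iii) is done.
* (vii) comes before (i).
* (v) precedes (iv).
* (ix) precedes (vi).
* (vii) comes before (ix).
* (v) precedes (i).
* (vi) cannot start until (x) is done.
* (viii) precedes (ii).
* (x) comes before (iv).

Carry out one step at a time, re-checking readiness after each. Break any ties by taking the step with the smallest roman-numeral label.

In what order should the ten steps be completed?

(iii), (v) and (vii) have no prerequisites; (iii) has the earlier label, so (iii) is first.
(viii) now also ready, so the ready set is {(v), (vii), (viii)}; (v) has the earlier label → (v).
(vii) and (viii) are both available; (vii) has the earlier label → (vii).
Now (viii) and (x) have their prerequisites met. (viii) has the earlier label, so (viii) next.
(i) and (x) are both available; (i) has the earlier label → (i).
(x) is the only step now ready → (x).
Ready: (ii) and (ix). (ii) has the earlier label → (ii).
(ix) needed (iii), (vii) and (x), now all done → (ix).
(vi) needed (iii), (viii), (ix) and (x), now all done → (vi).
(iv) is the only step now ready → (iv).

(iii), (v), (vii), (viii), (i), (x), (ii), (ix), (vi), (iv)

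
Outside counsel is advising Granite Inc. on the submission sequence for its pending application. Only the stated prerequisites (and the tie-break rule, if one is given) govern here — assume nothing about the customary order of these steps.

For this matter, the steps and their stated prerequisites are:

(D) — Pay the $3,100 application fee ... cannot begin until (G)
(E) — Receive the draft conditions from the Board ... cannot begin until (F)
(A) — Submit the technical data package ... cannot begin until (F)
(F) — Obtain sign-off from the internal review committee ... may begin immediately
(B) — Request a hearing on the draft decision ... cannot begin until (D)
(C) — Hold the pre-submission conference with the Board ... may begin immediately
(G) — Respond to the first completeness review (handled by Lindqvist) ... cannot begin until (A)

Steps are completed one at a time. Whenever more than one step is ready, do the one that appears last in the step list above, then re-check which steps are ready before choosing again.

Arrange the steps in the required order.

(C) and (F) have no prerequisites; (C) is listed later, so (C) is first.
(F) is the only step now ready → (F).
Ready: (A) and (E). (A) is listed later → (A).
Ready: (G) and (E). (G) is listed later → (G).
Now (E) and (D) have their prerequisites met. (E) is listed later, so (E) next.
That leaves (D) as the only ready step → (D).
(B) needed (D), now all done → (B).

(C), (F), (A), (G), (E), (D), (B)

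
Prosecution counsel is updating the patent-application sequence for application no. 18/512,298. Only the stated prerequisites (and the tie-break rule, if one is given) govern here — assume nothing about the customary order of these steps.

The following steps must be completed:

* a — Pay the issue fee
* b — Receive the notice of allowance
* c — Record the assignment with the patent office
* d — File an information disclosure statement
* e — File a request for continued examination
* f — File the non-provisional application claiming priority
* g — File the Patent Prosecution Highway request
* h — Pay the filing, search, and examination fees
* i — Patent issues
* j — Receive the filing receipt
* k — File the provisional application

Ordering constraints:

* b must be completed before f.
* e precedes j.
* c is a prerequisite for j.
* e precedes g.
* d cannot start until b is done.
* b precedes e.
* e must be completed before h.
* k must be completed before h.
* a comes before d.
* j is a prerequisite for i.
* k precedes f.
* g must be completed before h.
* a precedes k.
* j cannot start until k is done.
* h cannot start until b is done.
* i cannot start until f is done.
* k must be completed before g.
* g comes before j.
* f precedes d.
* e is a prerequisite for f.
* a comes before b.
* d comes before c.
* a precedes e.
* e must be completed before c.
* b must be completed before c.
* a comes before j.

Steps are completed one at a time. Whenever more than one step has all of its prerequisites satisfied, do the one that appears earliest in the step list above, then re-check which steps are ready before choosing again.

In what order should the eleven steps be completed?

a has no prerequisites → a first.
b and k are both available; b is listed earlier → b.
e now also ready, so the ready set is {e, k}; e is listed earlier → e.
k is the only step now ready → k.
Ready: f and g. f is listed earlier → f.
d now also ready, so the ready set is {d, g}; d is listed earlier → d.
c now also ready, so the ready set is {c, g}; c is listed earlier → c.
Next only g has its prerequisites met → g.
Now h and j have their prerequisites met. h is listed earlier, so h next.
j needed a, c, e, g and k, now all done → j.
Next only i has its prerequisites met → i.

a → b → e → k → f → d → c → g → h → j → i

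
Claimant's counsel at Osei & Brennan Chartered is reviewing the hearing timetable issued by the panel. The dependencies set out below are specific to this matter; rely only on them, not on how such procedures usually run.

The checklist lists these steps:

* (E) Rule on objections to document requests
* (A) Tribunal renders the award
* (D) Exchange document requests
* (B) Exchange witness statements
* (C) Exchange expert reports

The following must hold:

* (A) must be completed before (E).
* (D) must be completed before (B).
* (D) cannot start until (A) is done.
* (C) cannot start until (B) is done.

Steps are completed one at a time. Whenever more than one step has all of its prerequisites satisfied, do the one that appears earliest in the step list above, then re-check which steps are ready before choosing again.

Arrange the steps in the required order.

(A), (E), (D), (B), (C)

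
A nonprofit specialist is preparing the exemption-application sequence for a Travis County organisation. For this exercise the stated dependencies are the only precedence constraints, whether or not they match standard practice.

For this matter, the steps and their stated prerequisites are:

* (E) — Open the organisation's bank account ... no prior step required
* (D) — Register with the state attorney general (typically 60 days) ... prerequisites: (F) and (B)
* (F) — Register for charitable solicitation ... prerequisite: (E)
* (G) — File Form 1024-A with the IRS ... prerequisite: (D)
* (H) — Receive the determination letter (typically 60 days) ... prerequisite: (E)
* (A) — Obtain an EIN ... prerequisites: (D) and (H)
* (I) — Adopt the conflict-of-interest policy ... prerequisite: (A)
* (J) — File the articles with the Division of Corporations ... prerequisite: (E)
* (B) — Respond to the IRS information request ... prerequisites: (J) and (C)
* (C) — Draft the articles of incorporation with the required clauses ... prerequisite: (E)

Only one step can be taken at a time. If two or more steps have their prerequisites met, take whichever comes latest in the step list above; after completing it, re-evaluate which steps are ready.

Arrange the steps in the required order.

(E) is the only step with nothing outstanding, so it goes first.
Ready: (C), (J), (H) and (F). (C) is listed later → (C).
Ready: (J), (H) and (F). (J) is listed later → (J).
(B), (H) and (F) are all available; (B) is listed later → (B).
(H) and (F) are both available; (H) is listed later → (H).
Next only (F) has its prerequisites met → (F).
(D) needed (B) and (F), now all done → (D).
Now (A) and (G) have their prerequisites met. (A) is listed later, so (A) next.
Ready: (I) and (G). (I) is listed later → (I).
(G) needed (D), now all done → (G).

(E), (C), (J), (B), (H), (F), (D), (A), (I), (G)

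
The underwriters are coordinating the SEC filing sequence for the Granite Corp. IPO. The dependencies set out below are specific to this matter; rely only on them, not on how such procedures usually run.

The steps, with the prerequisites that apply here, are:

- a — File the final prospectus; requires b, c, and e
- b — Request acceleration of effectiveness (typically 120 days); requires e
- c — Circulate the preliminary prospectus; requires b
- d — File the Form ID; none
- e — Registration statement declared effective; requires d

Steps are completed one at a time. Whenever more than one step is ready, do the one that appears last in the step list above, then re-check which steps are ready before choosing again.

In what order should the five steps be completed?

d is the only step with nothing outstanding, so it goes first.
e is the only step now ready → e.
b needed e, now all done → b.
Next only c has its prerequisites met → c.
Next only a has its prerequisites met → a.

d → e → b → c → a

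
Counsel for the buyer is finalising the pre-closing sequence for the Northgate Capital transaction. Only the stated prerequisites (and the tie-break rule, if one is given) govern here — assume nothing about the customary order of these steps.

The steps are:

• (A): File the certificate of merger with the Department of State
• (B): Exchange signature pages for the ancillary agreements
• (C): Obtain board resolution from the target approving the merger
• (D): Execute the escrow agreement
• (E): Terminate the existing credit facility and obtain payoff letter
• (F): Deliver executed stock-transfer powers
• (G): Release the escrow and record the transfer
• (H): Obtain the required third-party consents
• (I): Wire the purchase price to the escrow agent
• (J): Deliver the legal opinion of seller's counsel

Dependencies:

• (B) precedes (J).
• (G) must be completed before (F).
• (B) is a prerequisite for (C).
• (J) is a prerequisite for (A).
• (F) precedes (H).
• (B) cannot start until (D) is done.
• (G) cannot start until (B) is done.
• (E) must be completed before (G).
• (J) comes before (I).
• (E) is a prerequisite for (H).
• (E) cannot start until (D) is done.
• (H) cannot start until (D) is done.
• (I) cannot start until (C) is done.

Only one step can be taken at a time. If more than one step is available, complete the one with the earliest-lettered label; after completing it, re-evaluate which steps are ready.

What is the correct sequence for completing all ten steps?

(D) has no prerequisites → (D) first.
Now (B) and (E) have their prerequisites met. (B) has the earlier label, so (B) next.
Now (C), (E) and (J) have their prerequisites met. (C) has the earlier label, so (C) next.
(E) and (J) are both available; (E) has the earlier label → (E).
(G) and (J) are both available; (G) has the earlier label → (G).
(F) now also ready, so the ready set is {(F), (J)}; (F) has the earlier label → (F).
(H) now also ready, so the ready set is {(H), (J)}; (H) has the earlier label → (H).
Next only (J) has its prerequisites met → (J).
Ready: (A) and (I). (A) has the earlier label → (A).
(I) is the only step now ready → (I).

(D), (B), (C), (E), (G), (F), (H), (J), (A), (I)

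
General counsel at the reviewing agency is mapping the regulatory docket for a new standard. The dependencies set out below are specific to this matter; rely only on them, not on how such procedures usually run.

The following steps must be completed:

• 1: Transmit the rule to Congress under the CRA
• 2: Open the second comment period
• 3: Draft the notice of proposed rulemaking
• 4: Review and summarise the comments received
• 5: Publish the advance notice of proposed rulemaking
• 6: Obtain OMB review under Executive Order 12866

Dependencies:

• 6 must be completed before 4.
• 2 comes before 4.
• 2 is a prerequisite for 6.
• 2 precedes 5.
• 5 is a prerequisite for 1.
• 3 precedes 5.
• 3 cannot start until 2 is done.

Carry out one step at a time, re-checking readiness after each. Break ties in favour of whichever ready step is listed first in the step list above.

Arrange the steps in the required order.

2 3 5 1 6 4

2 is the only step with nothing outstanding, so it goes first.
Ready: 3 and 6. 3 is listed earlier → 3.
5 now also ready, so the ready set is {5, 6}; 5 is listed earlier → 5.
Ready: 1 and 6. 1 is listed earlier → 1.
6 is the only step now ready → 6.
Next only 4 has its prerequisites met → 4.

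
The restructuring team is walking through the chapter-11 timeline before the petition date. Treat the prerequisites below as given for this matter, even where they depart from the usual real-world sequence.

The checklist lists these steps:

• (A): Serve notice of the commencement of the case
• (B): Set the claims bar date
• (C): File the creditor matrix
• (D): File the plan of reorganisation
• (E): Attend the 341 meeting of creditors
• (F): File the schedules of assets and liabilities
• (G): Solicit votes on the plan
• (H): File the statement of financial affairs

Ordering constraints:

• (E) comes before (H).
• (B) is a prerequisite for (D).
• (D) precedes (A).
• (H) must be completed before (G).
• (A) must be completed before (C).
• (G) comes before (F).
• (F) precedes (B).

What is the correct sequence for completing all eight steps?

(E), (H), (G), (F), (B), (D), (A), (C)

Only (E) has no prerequisites, so it is first.
(H) needed (E), now all done → (H).
(G) needed (H), now all done → (G).
(F) needed (G), now all done → (F).
(B) needed (F), now all done → (B).
(D) needed (B), now all done → (D).
Next only (A) has its prerequisites met → (A).
(C) is the only step now ready → (C).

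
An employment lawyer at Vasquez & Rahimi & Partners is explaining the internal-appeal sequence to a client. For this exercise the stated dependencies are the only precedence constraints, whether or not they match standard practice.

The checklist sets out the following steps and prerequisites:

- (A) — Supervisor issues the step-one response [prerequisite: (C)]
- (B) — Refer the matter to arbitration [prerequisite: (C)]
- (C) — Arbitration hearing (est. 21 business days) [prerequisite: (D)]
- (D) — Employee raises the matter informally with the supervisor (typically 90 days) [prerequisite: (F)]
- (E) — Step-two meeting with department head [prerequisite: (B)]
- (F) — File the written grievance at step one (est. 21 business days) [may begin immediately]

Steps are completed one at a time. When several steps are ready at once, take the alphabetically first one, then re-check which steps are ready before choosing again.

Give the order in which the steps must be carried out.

(F), (D), (C), (A), (B), (E)

(F) has no prerequisites → (F) first.
(D) is the only step now ready → (D).
(C) needed (D), now all done → (C).
(A) and (B) are both available; (A) has the earlier label → (A).
Next only (B) has its prerequisites met → (B).
(E) needed (B), now all done → (E).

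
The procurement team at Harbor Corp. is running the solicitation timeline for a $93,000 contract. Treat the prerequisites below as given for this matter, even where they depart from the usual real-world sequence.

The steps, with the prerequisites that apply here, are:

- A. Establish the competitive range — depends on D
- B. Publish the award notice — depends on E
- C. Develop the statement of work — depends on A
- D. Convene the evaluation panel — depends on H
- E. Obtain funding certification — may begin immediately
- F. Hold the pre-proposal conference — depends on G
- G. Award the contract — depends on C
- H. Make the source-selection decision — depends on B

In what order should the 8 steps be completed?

E, B, H, D, A, C, G, F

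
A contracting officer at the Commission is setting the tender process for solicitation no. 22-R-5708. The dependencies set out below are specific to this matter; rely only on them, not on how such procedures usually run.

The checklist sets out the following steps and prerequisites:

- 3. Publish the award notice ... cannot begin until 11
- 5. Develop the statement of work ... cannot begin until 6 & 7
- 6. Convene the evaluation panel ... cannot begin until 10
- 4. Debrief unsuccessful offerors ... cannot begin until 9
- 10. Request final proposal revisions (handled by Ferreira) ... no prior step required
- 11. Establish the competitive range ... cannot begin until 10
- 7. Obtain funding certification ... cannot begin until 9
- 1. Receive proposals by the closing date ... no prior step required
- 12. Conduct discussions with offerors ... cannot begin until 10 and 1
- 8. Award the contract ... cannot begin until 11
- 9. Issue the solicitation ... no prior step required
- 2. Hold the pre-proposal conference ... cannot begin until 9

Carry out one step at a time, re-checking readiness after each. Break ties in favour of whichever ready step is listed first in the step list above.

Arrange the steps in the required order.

10, 1 and 9 have no prerequisites; 10 is listed earlier, so 10 is first.
6 and 11 now also ready, so the ready set is {6, 11, 1, 9}; 6 is listed earlier → 6.
11, 1 and 9 are all available; 11 is listed earlier → 11.
3 and 8 now also ready, so the ready set is {3, 1, 8, 9}; 3 is listed earlier → 3.
Now 1, 8 and 9 have their prerequisites met. 1 is listed earlier, so 1 next.
Ready: 12, 8 and 9. 12 is listed earlier → 12.
Now 8 and 9 have their prerequisites met. 8 is listed earlier, so 8 next.
That leaves 9 as the only ready step → 9.
Ready: 4, 7 and 2. 4 is listed earlier → 4.
Now 7 and 2 have their prerequisites met. 7 is listed earlier, so 7 next.
5 now also ready, so the ready set is {5, 2}; 5 is listed earlier → 5.
That leaves 2 as the only ready step → 2.

10 6 11 3 1 12 8 9 4 7 5 2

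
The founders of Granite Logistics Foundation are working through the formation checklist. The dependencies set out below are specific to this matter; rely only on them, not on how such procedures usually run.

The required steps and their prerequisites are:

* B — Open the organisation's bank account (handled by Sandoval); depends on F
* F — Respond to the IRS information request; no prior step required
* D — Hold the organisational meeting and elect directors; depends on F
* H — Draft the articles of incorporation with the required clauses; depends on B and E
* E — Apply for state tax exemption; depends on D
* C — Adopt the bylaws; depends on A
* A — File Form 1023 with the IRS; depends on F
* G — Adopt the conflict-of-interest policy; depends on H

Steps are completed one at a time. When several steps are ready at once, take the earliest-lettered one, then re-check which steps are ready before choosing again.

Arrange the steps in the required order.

F, A, B, C, D, E, H, G

F has no prerequisites → F first.
A, B and D are all available; A has the earlier label → A.
C now also ready, so the ready set is {B, C, D}; B has the earlier label → B.
Ready: C and D. C has the earlier label → C.
That leaves D as the only ready step → D.
That leaves E as the only ready step → E.
That leaves H as the only ready step → H.
G needed H, now all done → G.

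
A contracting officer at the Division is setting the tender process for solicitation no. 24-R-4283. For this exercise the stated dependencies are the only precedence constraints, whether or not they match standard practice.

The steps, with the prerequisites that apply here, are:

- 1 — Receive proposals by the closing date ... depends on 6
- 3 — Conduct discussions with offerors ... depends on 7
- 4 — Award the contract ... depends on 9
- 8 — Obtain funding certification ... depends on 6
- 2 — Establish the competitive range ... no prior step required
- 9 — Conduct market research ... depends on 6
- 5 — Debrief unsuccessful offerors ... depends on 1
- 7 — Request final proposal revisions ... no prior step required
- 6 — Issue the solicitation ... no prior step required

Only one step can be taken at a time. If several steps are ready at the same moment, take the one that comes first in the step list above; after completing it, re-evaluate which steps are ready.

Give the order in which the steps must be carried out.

Nothing is required for 2, 7 and 6. 2 is listed earlier → 2 first.
Now 7 and 6 have their prerequisites met. 7 is listed earlier, so 7 next.
Ready: 3 and 6. 3 is listed earlier → 3.
That leaves 6 as the only ready step → 6.
Now 1, 8 and 9 have their prerequisites met. 1 is listed earlier, so 1 next.
5 now also ready, so the ready set is {8, 9, 5}; 8 is listed earlier → 8.
Now 9 and 5 have their prerequisites met. 9 is listed earlier, so 9 next.
4 now also ready, so the ready set is {4, 5}; 4 is listed earlier → 4.
Next only 5 has its prerequisites met → 5.

2 7 3 6 1 8 9 4 5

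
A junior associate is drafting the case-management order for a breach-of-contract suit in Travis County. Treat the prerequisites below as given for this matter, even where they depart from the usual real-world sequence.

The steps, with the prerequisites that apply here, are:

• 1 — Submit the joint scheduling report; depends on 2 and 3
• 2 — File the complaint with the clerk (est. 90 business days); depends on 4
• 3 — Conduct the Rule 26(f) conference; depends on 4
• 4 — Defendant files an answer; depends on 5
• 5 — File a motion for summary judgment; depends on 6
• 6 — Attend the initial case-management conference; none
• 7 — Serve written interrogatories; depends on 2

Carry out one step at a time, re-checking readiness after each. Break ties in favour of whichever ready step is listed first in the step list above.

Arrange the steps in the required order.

6 has no prerequisites → 6 first.
That leaves 5 as the only ready step → 5.
4 needed 5, now all done → 4.
Ready: 2 and 3. 2 is listed earlier → 2.
Ready: 3 and 7. 3 is listed earlier → 3.
1 now also ready, so the ready set is {1, 7}; 1 is listed earlier → 1.
7 is the only step now ready → 7.

6, 5, 4, 2, 3, 1, 7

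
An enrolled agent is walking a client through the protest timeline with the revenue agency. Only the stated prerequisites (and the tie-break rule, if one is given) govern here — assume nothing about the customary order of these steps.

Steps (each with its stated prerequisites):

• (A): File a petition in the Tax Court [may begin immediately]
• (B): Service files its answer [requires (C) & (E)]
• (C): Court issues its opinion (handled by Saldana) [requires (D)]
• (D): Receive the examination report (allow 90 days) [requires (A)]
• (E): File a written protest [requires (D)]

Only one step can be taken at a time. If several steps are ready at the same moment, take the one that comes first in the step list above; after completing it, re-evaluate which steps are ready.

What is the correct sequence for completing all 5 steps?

(A) is the only step with nothing outstanding, so it goes first.
(D) needed (A), now all done → (D).
Ready: (C) and (E). (C) is listed earlier → (C).
Next only (E) has its prerequisites met → (E).
(B) needed (C) and (E), now all done → (B).

(A) → (D) → (C) → (E) → (B)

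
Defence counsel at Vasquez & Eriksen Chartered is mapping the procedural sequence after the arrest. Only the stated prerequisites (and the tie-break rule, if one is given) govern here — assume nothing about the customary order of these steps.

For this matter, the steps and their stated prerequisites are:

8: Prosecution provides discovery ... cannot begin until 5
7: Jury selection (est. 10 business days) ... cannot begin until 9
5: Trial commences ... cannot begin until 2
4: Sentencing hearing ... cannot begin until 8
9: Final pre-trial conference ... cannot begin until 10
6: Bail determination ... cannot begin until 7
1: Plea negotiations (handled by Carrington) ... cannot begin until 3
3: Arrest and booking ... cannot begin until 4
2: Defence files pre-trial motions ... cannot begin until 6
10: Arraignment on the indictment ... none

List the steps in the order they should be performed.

10 9 7 6 2 5 8 4 3 1

Only 10 has no prerequisites, so it is first.
That leaves 9 as the only ready step → 9.
Next only 7 has its prerequisites met → 7.
That leaves 6 as the only ready step → 6.
2 needed 6, now all done → 2.
That leaves 5 as the only ready step → 5.
8 needed 5, now all done → 8.
4 needed 8, now all done → 4.
Next only 3 has its prerequisites met → 3.
1 needed 3, now all done → 1.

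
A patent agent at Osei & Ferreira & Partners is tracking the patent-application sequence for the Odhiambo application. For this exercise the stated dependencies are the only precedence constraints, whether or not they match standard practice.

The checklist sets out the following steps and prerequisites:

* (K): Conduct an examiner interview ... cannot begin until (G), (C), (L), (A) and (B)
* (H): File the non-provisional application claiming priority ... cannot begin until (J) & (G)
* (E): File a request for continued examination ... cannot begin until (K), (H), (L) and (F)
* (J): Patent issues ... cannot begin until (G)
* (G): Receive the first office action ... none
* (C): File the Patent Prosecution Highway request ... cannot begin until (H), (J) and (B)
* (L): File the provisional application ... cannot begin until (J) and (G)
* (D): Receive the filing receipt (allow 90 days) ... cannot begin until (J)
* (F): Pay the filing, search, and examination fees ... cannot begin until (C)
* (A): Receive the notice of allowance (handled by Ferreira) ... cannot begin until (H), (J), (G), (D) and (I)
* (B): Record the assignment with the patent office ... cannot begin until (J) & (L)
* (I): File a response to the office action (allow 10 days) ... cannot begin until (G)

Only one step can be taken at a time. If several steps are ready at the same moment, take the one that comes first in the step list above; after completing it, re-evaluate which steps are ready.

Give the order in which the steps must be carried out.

(G), (J), (H), (L), (D), (B), (C), (F), (I), (A), (K), (E)

(G) is the only step with nothing outstanding, so it goes first.
(J) and (I) are both available; (J) is listed earlier → (J).
Ready: (H), (L), (D) and (I). (H) is listed earlier → (H).
Ready: (L), (D) and (I). (L) is listed earlier → (L).
Now (D), (B) and (I) have their prerequisites met. (D) is listed earlier, so (D) next.
Ready: (B) and (I). (B) is listed earlier → (B).
(C) and (I) are both available; (C) is listed earlier → (C).
(F) now also ready, so the ready set is {(F), (I)}; (F) is listed earlier → (F).
(I) needed (G), now all done → (I).
(A) is the only step now ready → (A).
Next only (K) has its prerequisites met → (K).
(E) needed (K), (H), (L) and (F), now all done → (E).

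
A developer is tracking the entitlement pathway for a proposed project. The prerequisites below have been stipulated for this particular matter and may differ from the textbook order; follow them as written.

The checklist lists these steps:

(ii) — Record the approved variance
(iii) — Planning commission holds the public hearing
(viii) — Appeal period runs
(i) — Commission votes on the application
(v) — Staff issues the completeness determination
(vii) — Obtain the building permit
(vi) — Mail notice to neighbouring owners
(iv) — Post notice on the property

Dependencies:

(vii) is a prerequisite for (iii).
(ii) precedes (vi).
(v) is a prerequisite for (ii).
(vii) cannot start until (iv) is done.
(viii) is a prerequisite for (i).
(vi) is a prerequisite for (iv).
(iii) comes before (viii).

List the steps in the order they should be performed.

(v) has no prerequisites → (v) first.
Next only (ii) has its prerequisites met → (ii).
That leaves (vi) as the only ready step → (vi).
(iv) needed (vi), now all done → (iv).
(vii) needed (iv), now all done → (vii).
That leaves (iii) as the only ready step → (iii).
(viii) is the only step now ready → (viii).
(i) is the only step now ready → (i).

(v), (ii), (vi), (iv), (vii), (iii), (viii), (i)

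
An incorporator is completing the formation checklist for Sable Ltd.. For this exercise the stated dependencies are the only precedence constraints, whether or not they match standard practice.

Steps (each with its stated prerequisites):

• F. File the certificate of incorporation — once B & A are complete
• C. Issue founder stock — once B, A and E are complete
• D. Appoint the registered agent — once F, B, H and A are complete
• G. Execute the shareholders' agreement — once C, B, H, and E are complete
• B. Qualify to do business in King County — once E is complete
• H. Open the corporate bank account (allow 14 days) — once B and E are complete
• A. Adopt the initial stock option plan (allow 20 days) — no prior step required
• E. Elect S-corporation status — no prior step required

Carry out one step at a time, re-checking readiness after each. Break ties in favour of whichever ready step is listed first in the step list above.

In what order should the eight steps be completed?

Nothing is required for A and E. A is listed earlier → A first.
That leaves E as the only ready step → E.
B needed E, now all done → B.
F, C and H are all available; F is listed earlier → F.
Now C and H have their prerequisites met. C is listed earlier, so C next.
H needed B and E, now all done → H.
D and G are both available; D is listed earlier → D.
Next only G has its prerequisites met → G.

A → E → B → F → C → H → D → G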